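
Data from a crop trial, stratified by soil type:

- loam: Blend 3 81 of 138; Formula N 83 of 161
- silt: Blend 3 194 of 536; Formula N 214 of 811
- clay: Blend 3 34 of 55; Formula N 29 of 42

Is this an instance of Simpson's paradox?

No

Loam: Blend 3 81/138 = 58.7%, Formula N 83/161 = 51.6% → Blend 3
Silt: Blend 3 194/536 = 36.2%, Formula N 214/811 = 26.4% → Blend 3
Clay: Blend 3 34/55 = 61.8%, Formula N 29/42 = 69.0% → Formula N
Overall: Blend 3 309/729 = 42.4%, Formula N 326/1014 = 32.1% → Blend 3
Neither sweeps: Blend 3 wins 2 of 3 groups, Formula N wins 1. Blend 3 wins overall but not every group — no Simpson reversal.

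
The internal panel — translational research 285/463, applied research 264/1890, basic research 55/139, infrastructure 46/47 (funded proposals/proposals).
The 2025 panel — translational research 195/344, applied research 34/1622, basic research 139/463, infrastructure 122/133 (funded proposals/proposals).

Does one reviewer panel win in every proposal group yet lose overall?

Translational research: the internal panel 285/463 = 61.6%, the 2025 panel 195/344 = 56.7% → the internal panel
Applied research: the internal panel 264/1890 = 14.0%, the 2025 panel 34/1622 = 2.1% → the internal panel
Basic research: the internal panel 55/139 = 39.6%, the 2025 panel 139/463 = 30.0% → the internal panel
Infrastructure: the internal panel 46/47 = 97.9%, the 2025 panel 122/133 = 91.7% → the internal panel
Overall: the internal panel 650/2539 = 25.6%, the 2025 panel 490/2562 = 19.1% → the internal panel
The internal panel wins overall and in every proposal group — no reversal.

No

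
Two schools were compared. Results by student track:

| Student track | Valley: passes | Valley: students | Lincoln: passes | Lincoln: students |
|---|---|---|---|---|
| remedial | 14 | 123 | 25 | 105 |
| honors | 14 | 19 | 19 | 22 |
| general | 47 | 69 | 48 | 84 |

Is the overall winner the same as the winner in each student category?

Remedial: Valley 14/123 = 11.4%, Lincoln 25/105 = 23.8% → Lincoln
Honors: Valley 14/19 = 73.7%, Lincoln 19/22 = 86.4% → Lincoln
General: Valley 47/69 = 68.1%, Lincoln 48/84 = 57.1% → Valley
Overall: Valley 75/211 = 35.5%, Lincoln 92/211 = 43.6% → Lincoln
Neither sweeps: Valley wins 1 of 3 groups, Lincoln wins 2. Lincoln wins overall but not every group — no Simpson reversal.

No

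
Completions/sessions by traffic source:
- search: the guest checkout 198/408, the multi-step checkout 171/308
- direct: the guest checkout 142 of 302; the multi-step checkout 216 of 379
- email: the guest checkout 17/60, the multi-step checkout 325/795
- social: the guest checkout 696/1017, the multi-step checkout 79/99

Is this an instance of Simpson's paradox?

Yes

Search: the guest checkout 198/408 = 48.5%, the multi-step checkout 171/308 = 55.5% → the multi-step checkout
Direct: the guest checkout 142/302 = 47.0%, the multi-step checkout 216/379 = 57.0% → the multi-step checkout
Email: the guest checkout 17/60 = 28.3%, the multi-step checkout 325/795 = 40.9% → the multi-step checkout
Social: the guest checkout 696/1017 = 68.4%, the multi-step checkout 79/99 = 79.8% → the multi-step checkout
Overall: the guest checkout 1053/1787 = 58.9%, the multi-step checkout 791/1581 = 50.0% → the guest checkout
The multi-step checkout wins each traffic group but the guest checkout wins overall — the comparison reverses. The multi-step checkout's sessions skew toward email, which has a lower base rate.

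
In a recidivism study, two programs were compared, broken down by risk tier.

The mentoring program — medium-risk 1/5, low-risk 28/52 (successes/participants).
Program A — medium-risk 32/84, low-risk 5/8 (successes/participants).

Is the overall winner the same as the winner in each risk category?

Medium-risk: the mentoring program 1/5 = 20.0%, Program A 32/84 = 38.1% → Program A
Low-risk: the mentoring program 28/52 = 53.8%, Program A 5/8 = 62.5% → Program A
Overall: the mentoring program 29/57 = 50.9%, Program A 37/92 = 40.2% → the mentoring program
Program A wins each risk group but the mentoring program wins overall — the comparison reverses. Program A's participants skew toward medium-risk, which has a lower base rate.

No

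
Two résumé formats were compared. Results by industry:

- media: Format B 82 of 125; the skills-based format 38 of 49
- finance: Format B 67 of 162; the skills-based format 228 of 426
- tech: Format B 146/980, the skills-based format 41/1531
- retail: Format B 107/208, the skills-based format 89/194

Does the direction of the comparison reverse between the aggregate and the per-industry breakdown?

No

Media: Format B 82/125 = 65.6%, the skills-based format 38/49 = 77.6% → the skills-based format
Finance: Format B 67/162 = 41.4%, the skills-based format 228/426 = 53.5% → the skills-based format
Tech: Format B 146/980 = 14.9%, the skills-based format 41/1531 = 2.7% → Format B
Retail: Format B 107/208 = 51.4%, the skills-based format 89/194 = 45.9% → Format B
Overall: Format B 402/1475 = 27.3%, the skills-based format 396/2200 = 18.0% → Format B
Neither sweeps: Format B wins 2 of 4 groups, the skills-based format wins 2. Format B wins overall but not every group — no Simpson reversal.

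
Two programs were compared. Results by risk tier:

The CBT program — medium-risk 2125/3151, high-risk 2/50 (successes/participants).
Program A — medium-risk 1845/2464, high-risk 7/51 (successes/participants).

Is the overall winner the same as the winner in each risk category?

Medium-risk: the CBT program 2125/3151 = 67.4%, Program A 1845/2464 = 74.9% → Program A
High-risk: the CBT program 2/50 = 4.0%, Program A 7/51 = 13.7% → Program A
Overall: the CBT program 2127/3201 = 66.4%, Program A 1852/2515 = 73.6% → Program A
Program A wins overall and in every risk group — no reversal.

Yes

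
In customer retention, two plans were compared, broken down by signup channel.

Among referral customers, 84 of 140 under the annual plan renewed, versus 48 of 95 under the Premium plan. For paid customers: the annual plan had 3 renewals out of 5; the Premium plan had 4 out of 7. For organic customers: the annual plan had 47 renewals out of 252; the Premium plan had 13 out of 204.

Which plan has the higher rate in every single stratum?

the annual plan

Referral: the annual plan 84/140 = 60.0%, the Premium plan 48/95 = 50.5% → the annual plan
Paid: the annual plan 3/5 = 60.0%, the Premium plan 4/7 = 57.1% → the annual plan
Organic: the annual plan 47/252 = 18.7%, the Premium plan 13/204 = 6.4% → the annual plan
The annual plan has the higher rate in all 3 groups.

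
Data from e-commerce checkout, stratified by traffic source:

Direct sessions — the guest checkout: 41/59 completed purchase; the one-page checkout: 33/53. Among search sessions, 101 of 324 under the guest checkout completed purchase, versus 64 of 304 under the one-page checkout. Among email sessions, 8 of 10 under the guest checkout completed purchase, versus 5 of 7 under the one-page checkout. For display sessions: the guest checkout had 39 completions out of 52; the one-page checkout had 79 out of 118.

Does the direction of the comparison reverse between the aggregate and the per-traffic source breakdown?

No

Direct: the guest checkout 41/59 = 69.5%, the one-page checkout 33/53 = 62.3% → the guest checkout
Search: the guest checkout 101/324 = 31.2%, the one-page checkout 64/304 = 21.1% → the guest checkout
Email: the guest checkout 8/10 = 80.0%, the one-page checkout 5/7 = 71.4% → the guest checkout
Display: the guest checkout 39/52 = 75.0%, the one-page checkout 79/118 = 66.9% → the guest checkout
Overall: the guest checkout 189/445 = 42.5%, the one-page checkout 181/482 = 37.6% → the guest checkout
The guest checkout wins overall and in every traffic group — no reversal.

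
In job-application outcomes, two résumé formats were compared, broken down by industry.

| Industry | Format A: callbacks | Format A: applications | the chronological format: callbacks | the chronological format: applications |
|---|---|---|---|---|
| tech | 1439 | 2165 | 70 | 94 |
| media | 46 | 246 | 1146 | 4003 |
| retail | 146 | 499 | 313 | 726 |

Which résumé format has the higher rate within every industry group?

the chronological format

Tech: Format A 1439/2165 = 66.5%, the chronological format 70/94 = 74.5% → the chronological format
Media: Format A 46/246 = 18.7%, the chronological format 1146/4003 = 28.6% → the chronological format
Retail: Format A 146/499 = 29.3%, the chronological format 313/726 = 43.1% → the chronological format
The chronological format has the higher rate in all 3 groups.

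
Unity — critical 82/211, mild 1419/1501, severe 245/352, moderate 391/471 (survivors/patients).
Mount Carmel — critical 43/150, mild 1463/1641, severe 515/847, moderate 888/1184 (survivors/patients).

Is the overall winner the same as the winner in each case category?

Critical: Unity 82/211 = 38.9%, Mount Carmel 43/150 = 28.7% → Unity
Mild: Unity 1419/1501 = 94.5%, Mount Carmel 1463/1641 = 89.2% → Unity
Severe: Unity 245/352 = 69.6%, Mount Carmel 515/847 = 60.8% → Unity
Moderate: Unity 391/471 = 83.0%, Mount Carmel 888/1184 = 75.0% → Unity
Overall: Unity 2137/2535 = 84.3%, Mount Carmel 2909/3822 = 76.1% → Unity
Unity wins overall and in every case group — no reversal.

Yes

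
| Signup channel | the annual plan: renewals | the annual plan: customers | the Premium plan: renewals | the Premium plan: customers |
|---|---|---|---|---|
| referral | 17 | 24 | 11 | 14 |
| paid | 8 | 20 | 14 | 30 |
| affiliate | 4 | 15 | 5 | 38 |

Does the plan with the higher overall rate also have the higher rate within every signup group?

No

Referral: the annual plan 17/24 = 70.8%, the Premium plan 11/14 = 78.6% → the Premium plan
Paid: the annual plan 8/20 = 40.0%, the Premium plan 14/30 = 46.7% → the Premium plan
Affiliate: the annual plan 4/15 = 26.7%, the Premium plan 5/38 = 13.2% → the annual plan
Overall: the annual plan 29/59 = 49.2%, the Premium plan 30/82 = 36.6% → the annual plan
Neither sweeps: the annual plan wins 1 of 3 groups, the Premium plan wins 2. The annual plan wins overall but not every group — no Simpson reversal.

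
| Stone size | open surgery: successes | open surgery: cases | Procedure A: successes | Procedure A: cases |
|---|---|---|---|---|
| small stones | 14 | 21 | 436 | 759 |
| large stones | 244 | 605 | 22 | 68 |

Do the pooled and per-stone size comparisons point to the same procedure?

No

Small stones: open surgery 14/21 = 66.7%, Procedure A 436/759 = 57.4% → open surgery
Large stones: open surgery 244/605 = 40.3%, Procedure A 22/68 = 32.4% → open surgery
Overall: open surgery 258/626 = 41.2%, Procedure A 458/827 = 55.4% → Procedure A
Open surgery wins each stone group but Procedure A wins overall — the comparison reverses. Open surgery's cases skew toward large stones, which has a lower base rate.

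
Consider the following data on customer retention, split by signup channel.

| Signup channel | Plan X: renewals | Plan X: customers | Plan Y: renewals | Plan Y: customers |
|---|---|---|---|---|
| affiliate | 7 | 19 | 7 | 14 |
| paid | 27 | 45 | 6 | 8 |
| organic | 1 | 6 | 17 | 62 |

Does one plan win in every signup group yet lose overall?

Affiliate: Plan X 7/19 = 36.8%, Plan Y 7/14 = 50.0% → Plan Y
Paid: Plan X 27/45 = 60.0%, Plan Y 6/8 = 75.0% → Plan Y
Organic: Plan X 1/6 = 16.7%, Plan Y 17/62 = 27.4% → Plan Y
Overall: Plan X 35/70 = 50.0%, Plan Y 30/84 = 35.7% → Plan X
Plan Y wins each signup group but Plan X wins overall — the comparison reverses. Plan Y's customers skew toward organic, which has a lower base rate.

Yes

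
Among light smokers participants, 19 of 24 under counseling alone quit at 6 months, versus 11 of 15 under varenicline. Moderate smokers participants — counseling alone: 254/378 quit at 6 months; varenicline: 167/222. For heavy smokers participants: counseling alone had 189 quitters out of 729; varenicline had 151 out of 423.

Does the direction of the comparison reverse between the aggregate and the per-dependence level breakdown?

Light smokers: counseling alone 19/24 = 79.2%, varenicline 11/15 = 73.3% → counseling alone
Moderate smokers: counseling alone 254/378 = 67.2%, varenicline 167/222 = 75.2% → varenicline
Heavy smokers: counseling alone 189/729 = 25.9%, varenicline 151/423 = 35.7% → varenicline
Overall: counseling alone 462/1131 = 40.8%, varenicline 329/660 = 49.8% → varenicline
Neither sweeps: counseling alone wins 1 of 3 groups, varenicline wins 2. Varenicline wins overall but not every group — no Simpson reversal.

No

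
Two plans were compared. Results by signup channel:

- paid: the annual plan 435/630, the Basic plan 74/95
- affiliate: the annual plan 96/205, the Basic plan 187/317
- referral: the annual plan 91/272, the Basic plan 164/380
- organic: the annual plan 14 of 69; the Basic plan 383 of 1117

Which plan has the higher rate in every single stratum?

Paid: the annual plan 435/630 = 69.0%, the Basic plan 74/95 = 77.9% → the Basic plan
Affiliate: the annual plan 96/205 = 46.8%, the Basic plan 187/317 = 59.0% → the Basic plan
Referral: the annual plan 91/272 = 33.5%, the Basic plan 164/380 = 43.2% → the Basic plan
Organic: the annual plan 14/69 = 20.3%, the Basic plan 383/1117 = 34.3% → the Basic plan
The Basic plan has the higher rate in all 4 groups.

the Basic plan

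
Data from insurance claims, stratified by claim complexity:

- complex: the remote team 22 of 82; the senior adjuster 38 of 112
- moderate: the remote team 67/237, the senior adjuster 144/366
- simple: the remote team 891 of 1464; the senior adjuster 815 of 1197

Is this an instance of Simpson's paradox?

Complex: the remote team 22/82 = 26.8%, the senior adjuster 38/112 = 33.9% → the senior adjuster
Moderate: the remote team 67/237 = 28.3%, the senior adjuster 144/366 = 39.3% → the senior adjuster
Simple: the remote team 891/1464 = 60.9%, the senior adjuster 815/1197 = 68.1% → the senior adjuster
Overall: the remote team 980/1783 = 55.0%, the senior adjuster 997/1675 = 59.5% → the senior adjuster
The senior adjuster wins overall and in every claim group — no reversal.

No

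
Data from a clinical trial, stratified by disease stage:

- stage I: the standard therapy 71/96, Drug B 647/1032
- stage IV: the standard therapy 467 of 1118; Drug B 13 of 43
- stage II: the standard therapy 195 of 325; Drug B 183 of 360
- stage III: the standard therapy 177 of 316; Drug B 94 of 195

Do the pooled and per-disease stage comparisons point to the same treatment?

Stage I: the standard therapy 71/96 = 74.0%, Drug B 647/1032 = 62.7% → the standard therapy
Stage IV: the standard therapy 467/1118 = 41.8%, Drug B 13/43 = 30.2% → the standard therapy
Stage II: the standard therapy 195/325 = 60.0%, Drug B 183/360 = 50.8% → the standard therapy
Stage III: the standard therapy 177/316 = 56.0%, Drug B 94/195 = 48.2% → the standard therapy
Overall: the standard therapy 910/1855 = 49.1%, Drug B 937/1630 = 57.5% → Drug B
The standard therapy wins each disease group but Drug B wins overall — the comparison reverses. The standard therapy's patients skew toward stage IV, which has a lower base rate.

No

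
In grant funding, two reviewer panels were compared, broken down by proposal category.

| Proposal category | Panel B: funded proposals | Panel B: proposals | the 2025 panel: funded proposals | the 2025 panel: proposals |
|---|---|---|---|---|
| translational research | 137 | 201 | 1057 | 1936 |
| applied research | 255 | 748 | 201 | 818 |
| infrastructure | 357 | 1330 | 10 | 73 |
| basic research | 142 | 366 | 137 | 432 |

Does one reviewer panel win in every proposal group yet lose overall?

Translational research: Panel B 137/201 = 68.2%, the 2025 panel 1057/1936 = 54.6% → Panel B
Applied research: Panel B 255/748 = 34.1%, the 2025 panel 201/818 = 24.6% → Panel B
Infrastructure: Panel B 357/1330 = 26.8%, the 2025 panel 10/73 = 13.7% → Panel B
Basic research: Panel B 142/366 = 38.8%, the 2025 panel 137/432 = 31.7% → Panel B
Overall: Panel B 891/2645 = 33.7%, the 2025 panel 1405/3259 = 43.1% → the 2025 panel
Panel B wins each proposal group but the 2025 panel wins overall — the comparison reverses. Panel B's proposals skew toward infrastructure, which has a lower base rate.

Yes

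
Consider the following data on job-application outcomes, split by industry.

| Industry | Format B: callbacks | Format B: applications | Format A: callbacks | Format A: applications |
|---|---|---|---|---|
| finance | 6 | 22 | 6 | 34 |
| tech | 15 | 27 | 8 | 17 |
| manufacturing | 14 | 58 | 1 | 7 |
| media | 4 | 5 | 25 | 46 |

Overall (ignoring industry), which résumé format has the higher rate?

Finance: Format B 6/22 = 27.3%, Format A 6/34 = 17.6% → Format B
Tech: Format B 15/27 = 55.6%, Format A 8/17 = 47.1% → Format B
Manufacturing: Format B 14/58 = 24.1%, Format A 1/7 = 14.3% → Format B
Media: Format B 4/5 = 80.0%, Format A 25/46 = 54.3% → Format B
Overall: Format B 39/112 = 34.8%, Format A 40/104 = 38.5% → Format A
(Format B wins every industry group but Format A wins overall — Format B's applications skew toward the low-rate manufacturing group.)

Format A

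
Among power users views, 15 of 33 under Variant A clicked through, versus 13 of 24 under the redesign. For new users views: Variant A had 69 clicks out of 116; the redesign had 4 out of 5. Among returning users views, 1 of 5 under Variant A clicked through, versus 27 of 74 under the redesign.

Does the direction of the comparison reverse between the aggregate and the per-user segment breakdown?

Yes

Power users: Variant A 15/33 = 45.5%, the redesign 13/24 = 54.2% → the redesign
New users: Variant A 69/116 = 59.5%, the redesign 4/5 = 80.0% → the redesign
Returning users: Variant A 1/5 = 20.0%, the redesign 27/74 = 36.5% → the redesign
Overall: Variant A 85/154 = 55.2%, the redesign 44/103 = 42.7% → Variant A
The redesign wins each user group but Variant A wins overall — the comparison reverses. The redesign's views skew toward returning users, which has a lower base rate.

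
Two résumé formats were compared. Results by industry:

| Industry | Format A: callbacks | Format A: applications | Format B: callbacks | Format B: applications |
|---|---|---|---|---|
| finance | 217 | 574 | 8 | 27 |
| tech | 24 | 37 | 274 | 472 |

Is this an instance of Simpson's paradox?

Yes

Finance: Format A 217/574 = 37.8%, Format B 8/27 = 29.6% → Format A
Tech: Format A 24/37 = 64.9%, Format B 274/472 = 58.1% → Format A
Overall: Format A 241/611 = 39.4%, Format B 282/499 = 56.5% → Format B
Format A wins each industry group but Format B wins overall — the comparison reverses. Format A's applications skew toward finance, which has a lower base rate.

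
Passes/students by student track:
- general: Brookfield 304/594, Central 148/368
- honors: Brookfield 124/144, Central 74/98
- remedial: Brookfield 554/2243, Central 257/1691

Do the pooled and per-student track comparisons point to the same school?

Yes

General: Brookfield 304/594 = 51.2%, Central 148/368 = 40.2% → Brookfield
Honors: Brookfield 124/144 = 86.1%, Central 74/98 = 75.5% → Brookfield
Remedial: Brookfield 554/2243 = 24.7%, Central 257/1691 = 15.2% → Brookfield
Overall: Brookfield 982/2981 = 32.9%, Central 479/2157 = 22.2% → Brookfield
Brookfield wins overall and in every student group — no reversal.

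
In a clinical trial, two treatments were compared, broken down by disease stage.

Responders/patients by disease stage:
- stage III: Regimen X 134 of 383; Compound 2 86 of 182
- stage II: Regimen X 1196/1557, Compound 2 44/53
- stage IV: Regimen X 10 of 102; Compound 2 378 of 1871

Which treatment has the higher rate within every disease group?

Compound 2

Stage III: Regimen X 134/383 = 35.0%, Compound 2 86/182 = 47.3% → Compound 2
Stage II: Regimen X 1196/1557 = 76.8%, Compound 2 44/53 = 83.0% → Compound 2
Stage IV: Regimen X 10/102 = 9.8%, Compound 2 378/1871 = 20.2% → Compound 2
Compound 2 has the higher rate in all 3 groups.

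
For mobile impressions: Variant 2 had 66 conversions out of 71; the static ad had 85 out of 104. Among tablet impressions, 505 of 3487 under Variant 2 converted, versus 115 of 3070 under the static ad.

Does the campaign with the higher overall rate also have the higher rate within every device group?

Mobile: Variant 2 66/71 = 93.0%, the static ad 85/104 = 81.7% → Variant 2
Tablet: Variant 2 505/3487 = 14.5%, the static ad 115/3070 = 3.7% → Variant 2
Overall: Variant 2 571/3558 = 16.0%, the static ad 200/3174 = 6.3% → Variant 2
Variant 2 wins overall and in every device group — no reversal.

Yes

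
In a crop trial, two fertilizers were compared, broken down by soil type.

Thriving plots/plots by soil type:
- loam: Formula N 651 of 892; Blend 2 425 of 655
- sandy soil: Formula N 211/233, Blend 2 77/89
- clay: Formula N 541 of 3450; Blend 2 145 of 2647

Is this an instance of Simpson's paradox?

Loam: Formula N 651/892 = 73.0%, Blend 2 425/655 = 64.9% → Formula N
Sandy soil: Formula N 211/233 = 90.6%, Blend 2 77/89 = 86.5% → Formula N
Clay: Formula N 541/3450 = 15.7%, Blend 2 145/2647 = 5.5% → Formula N
Overall: Formula N 1403/4575 = 30.7%, Blend 2 647/3391 = 19.1% → Formula N
Formula N wins overall and in every soil group — no reversal.

No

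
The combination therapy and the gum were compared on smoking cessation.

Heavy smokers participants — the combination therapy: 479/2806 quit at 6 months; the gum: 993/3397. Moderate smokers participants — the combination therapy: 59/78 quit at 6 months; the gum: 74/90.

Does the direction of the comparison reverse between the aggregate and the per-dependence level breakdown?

No

Heavy smokers: the combination therapy 479/2806 = 17.1%, the gum 993/3397 = 29.2% → the gum
Moderate smokers: the combination therapy 59/78 = 75.6%, the gum 74/90 = 82.2% → the gum
Overall: the combination therapy 538/2884 = 18.7%, the gum 1067/3487 = 30.6% → the gum
The gum wins overall and in every dependence group — no reversal.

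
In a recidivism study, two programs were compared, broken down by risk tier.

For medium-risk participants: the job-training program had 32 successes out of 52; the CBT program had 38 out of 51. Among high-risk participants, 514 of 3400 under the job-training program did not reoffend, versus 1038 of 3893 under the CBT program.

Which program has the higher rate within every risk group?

Medium-risk: the job-training program 32/52 = 61.5%, the CBT program 38/51 = 74.5% → the CBT program
High-risk: the job-training program 514/3400 = 15.1%, the CBT program 1038/3893 = 26.7% → the CBT program
The CBT program has the higher rate in both groups.

the CBT program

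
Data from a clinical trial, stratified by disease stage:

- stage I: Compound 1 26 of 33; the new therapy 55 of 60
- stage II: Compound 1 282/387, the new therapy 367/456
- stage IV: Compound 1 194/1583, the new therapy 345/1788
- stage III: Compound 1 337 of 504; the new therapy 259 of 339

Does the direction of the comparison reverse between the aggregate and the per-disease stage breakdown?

Stage I: Compound 1 26/33 = 78.8%, the new therapy 55/60 = 91.7% → the new therapy
Stage II: Compound 1 282/387 = 72.9%, the new therapy 367/456 = 80.5% → the new therapy
Stage IV: Compound 1 194/1583 = 12.3%, the new therapy 345/1788 = 19.3% → the new therapy
Stage III: Compound 1 337/504 = 66.9%, the new therapy 259/339 = 76.4% → the new therapy
Overall: Compound 1 839/2507 = 33.5%, the new therapy 1026/2643 = 38.8% → the new therapy
The new therapy wins overall and in every disease group — no reversal.

No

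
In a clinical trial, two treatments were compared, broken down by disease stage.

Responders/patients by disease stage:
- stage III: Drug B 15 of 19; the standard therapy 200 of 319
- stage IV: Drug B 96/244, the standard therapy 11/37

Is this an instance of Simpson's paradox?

Stage III: Drug B 15/19 = 78.9%, the standard therapy 200/319 = 62.7% → Drug B
Stage IV: Drug B 96/244 = 39.3%, the standard therapy 11/37 = 29.7% → Drug B
Overall: Drug B 111/263 = 42.2%, the standard therapy 211/356 = 59.3% → the standard therapy
Drug B wins each disease group but the standard therapy wins overall — the comparison reverses. Drug B's patients skew toward stage IV, which has a lower base rate.

Yes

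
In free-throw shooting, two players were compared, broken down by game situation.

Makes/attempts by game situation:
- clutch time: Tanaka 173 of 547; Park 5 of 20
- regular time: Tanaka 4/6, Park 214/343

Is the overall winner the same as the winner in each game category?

Clutch time: Tanaka 173/547 = 31.6%, Park 5/20 = 25.0% → Tanaka
Regular time: Tanaka 4/6 = 66.7%, Park 214/343 = 62.4% → Tanaka
Overall: Tanaka 177/553 = 32.0%, Park 219/363 = 60.3% → Park
Tanaka wins each game group but Park wins overall — the comparison reverses. Tanaka's attempts skew toward clutch time, which has a lower base rate.

No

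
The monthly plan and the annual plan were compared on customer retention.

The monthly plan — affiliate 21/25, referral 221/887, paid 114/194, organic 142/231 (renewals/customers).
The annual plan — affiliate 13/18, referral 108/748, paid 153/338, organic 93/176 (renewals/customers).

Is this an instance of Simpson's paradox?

No

Affiliate: the monthly plan 21/25 = 84.0%, the annual plan 13/18 = 72.2% → the monthly plan
Referral: the monthly plan 221/887 = 24.9%, the annual plan 108/748 = 14.4% → the monthly plan
Paid: the monthly plan 114/194 = 58.8%, the annual plan 153/338 = 45.3% → the monthly plan
Organic: the monthly plan 142/231 = 61.5%, the annual plan 93/176 = 52.8% → the monthly plan
Overall: the monthly plan 498/1337 = 37.2%, the annual plan 367/1280 = 28.7% → the monthly plan
The monthly plan wins overall and in every signup group — no reversal.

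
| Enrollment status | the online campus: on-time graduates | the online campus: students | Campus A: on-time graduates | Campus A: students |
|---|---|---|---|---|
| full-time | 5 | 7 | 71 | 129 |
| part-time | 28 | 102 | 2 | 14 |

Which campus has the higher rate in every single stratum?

the online campus

Full-time: the online campus 5/7 = 71.4%, Campus A 71/129 = 55.0% → the online campus
Part-time: the online campus 28/102 = 27.5%, Campus A 2/14 = 14.3% → the online campus
The online campus has the higher rate in both groups.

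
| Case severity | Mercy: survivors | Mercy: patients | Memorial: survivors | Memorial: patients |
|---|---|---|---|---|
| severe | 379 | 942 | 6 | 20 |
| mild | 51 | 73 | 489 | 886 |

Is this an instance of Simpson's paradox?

Yes

Severe: Mercy 379/942 = 40.2%, Memorial 6/20 = 30.0% → Mercy
Mild: Mercy 51/73 = 69.9%, Memorial 489/886 = 55.2% → Mercy
Overall: Mercy 430/1015 = 42.4%, Memorial 495/906 = 54.6% → Memorial
Mercy wins each case group but Memorial wins overall — the comparison reverses. Mercy's patients skew toward severe, which has a lower base rate.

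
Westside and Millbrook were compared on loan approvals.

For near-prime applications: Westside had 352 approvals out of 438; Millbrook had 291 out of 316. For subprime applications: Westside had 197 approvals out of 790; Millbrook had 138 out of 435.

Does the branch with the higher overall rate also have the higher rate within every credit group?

Yes

Near-prime: Westside 352/438 = 80.4%, Millbrook 291/316 = 92.1% → Millbrook
Subprime: Westside 197/790 = 24.9%, Millbrook 138/435 = 31.7% → Millbrook
Overall: Westside 549/1228 = 44.7%, Millbrook 429/751 = 57.1% → Millbrook
Millbrook wins overall and in every credit group — no reversal.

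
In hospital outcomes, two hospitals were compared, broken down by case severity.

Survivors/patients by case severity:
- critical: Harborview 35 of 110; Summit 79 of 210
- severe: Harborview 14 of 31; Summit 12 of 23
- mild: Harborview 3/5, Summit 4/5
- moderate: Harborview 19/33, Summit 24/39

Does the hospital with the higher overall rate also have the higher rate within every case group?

Critical: Harborview 35/110 = 31.8%, Summit 79/210 = 37.6% → Summit
Severe: Harborview 14/31 = 45.2%, Summit 12/23 = 52.2% → Summit
Mild: Harborview 3/5 = 60.0%, Summit 4/5 = 80.0% → Summit
Moderate: Harborview 19/33 = 57.6%, Summit 24/39 = 61.5% → Summit
Overall: Harborview 71/179 = 39.7%, Summit 119/277 = 43.0% → Summit
Summit wins overall and in every case group — no reversal.

Yes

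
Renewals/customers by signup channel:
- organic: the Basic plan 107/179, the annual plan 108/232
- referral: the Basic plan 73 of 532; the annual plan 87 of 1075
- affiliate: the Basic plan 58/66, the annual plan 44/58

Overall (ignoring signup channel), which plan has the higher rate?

Organic: the Basic plan 107/179 = 59.8%, the annual plan 108/232 = 46.6% → the Basic plan
Referral: the Basic plan 73/532 = 13.7%, the annual plan 87/1075 = 8.1% → the Basic plan
Affiliate: the Basic plan 58/66 = 87.9%, the annual plan 44/58 = 75.9% → the Basic plan
Overall: the Basic plan 238/777 = 30.6%, the annual plan 239/1365 = 17.5% → the Basic plan

the Basic plan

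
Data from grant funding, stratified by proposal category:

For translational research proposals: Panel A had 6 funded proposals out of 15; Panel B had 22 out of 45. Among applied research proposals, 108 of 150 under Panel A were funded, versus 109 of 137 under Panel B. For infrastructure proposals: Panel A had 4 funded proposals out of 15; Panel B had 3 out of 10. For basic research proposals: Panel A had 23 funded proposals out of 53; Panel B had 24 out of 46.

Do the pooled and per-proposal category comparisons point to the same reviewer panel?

Yes

Translational research: Panel A 6/15 = 40.0%, Panel B 22/45 = 48.9% → Panel B
Applied research: Panel A 108/150 = 72.0%, Panel B 109/137 = 79.6% → Panel B
Infrastructure: Panel A 4/15 = 26.7%, Panel B 3/10 = 30.0% → Panel B
Basic research: Panel A 23/53 = 43.4%, Panel B 24/46 = 52.2% → Panel B
Overall: Panel A 141/233 = 60.5%, Panel B 158/238 = 66.4% → Panel B
Panel B wins overall and in every proposal group — no reversal.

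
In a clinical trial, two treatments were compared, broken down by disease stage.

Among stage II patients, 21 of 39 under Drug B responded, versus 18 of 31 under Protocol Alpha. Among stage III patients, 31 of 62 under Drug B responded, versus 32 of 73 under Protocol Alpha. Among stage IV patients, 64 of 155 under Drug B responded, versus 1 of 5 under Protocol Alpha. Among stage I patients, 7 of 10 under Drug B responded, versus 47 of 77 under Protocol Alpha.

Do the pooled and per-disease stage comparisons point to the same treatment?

Stage II: Drug B 21/39 = 53.8%, Protocol Alpha 18/31 = 58.1% → Protocol Alpha
Stage III: Drug B 31/62 = 50.0%, Protocol Alpha 32/73 = 43.8% → Drug B
Stage IV: Drug B 64/155 = 41.3%, Protocol Alpha 1/5 = 20.0% → Drug B
Stage I: Drug B 7/10 = 70.0%, Protocol Alpha 47/77 = 61.0% → Drug B
Overall: Drug B 123/266 = 46.2%, Protocol Alpha 98/186 = 52.7% → Protocol Alpha
Neither sweeps: Drug B wins 3 of 4 groups, Protocol Alpha wins 1. Protocol Alpha wins overall but not every group — no Simpson reversal.

No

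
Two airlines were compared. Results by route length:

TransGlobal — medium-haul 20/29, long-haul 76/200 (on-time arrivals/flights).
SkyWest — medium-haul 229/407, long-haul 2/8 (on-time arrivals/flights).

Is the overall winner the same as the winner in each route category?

Medium-haul: TransGlobal 20/29 = 69.0%, SkyWest 229/407 = 56.3% → TransGlobal
Long-haul: TransGlobal 76/200 = 38.0%, SkyWest 2/8 = 25.0% → TransGlobal
Overall: TransGlobal 96/229 = 41.9%, SkyWest 231/415 = 55.7% → SkyWest
TransGlobal wins each route group but SkyWest wins overall — the comparison reverses. TransGlobal's flights skew toward long-haul, which has a lower base rate.

No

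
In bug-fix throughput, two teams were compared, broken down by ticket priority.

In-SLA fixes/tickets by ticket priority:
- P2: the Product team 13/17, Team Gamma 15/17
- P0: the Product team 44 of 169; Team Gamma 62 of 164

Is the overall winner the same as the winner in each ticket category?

Yes

P2: the Product team 13/17 = 76.5%, Team Gamma 15/17 = 88.2% → Team Gamma
P0: the Product team 44/169 = 26.0%, Team Gamma 62/164 = 37.8% → Team Gamma
Overall: the Product team 57/186 = 30.6%, Team Gamma 77/181 = 42.5% → Team Gamma
Team Gamma wins overall and in every ticket group — no reversal.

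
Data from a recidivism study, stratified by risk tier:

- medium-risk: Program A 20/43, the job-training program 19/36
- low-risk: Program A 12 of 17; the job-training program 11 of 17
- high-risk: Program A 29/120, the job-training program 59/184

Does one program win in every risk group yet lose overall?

No

Medium-risk: Program A 20/43 = 46.5%, the job-training program 19/36 = 52.8% → the job-training program
Low-risk: Program A 12/17 = 70.6%, the job-training program 11/17 = 64.7% → Program A
High-risk: Program A 29/120 = 24.2%, the job-training program 59/184 = 32.1% → the job-training program
Overall: Program A 61/180 = 33.9%, the job-training program 89/237 = 37.6% → the job-training program
Neither sweeps: Program A wins 1 of 3 groups, the job-training program wins 2. The job-training program wins overall but not every group — no Simpson reversal.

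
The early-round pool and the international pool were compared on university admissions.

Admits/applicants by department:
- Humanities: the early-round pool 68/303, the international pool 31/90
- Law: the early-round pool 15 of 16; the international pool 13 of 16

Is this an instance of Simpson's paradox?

No

Humanities: the early-round pool 68/303 = 22.4%, the international pool 31/90 = 34.4% → the international pool
Law: the early-round pool 15/16 = 93.8%, the international pool 13/16 = 81.2% → the early-round pool
Overall: the early-round pool 83/319 = 26.0%, the international pool 44/106 = 41.5% → the international pool
Neither sweeps: the early-round pool wins 1 of 2 groups, the international pool wins 1. The international pool wins overall but not every group — no Simpson reversal.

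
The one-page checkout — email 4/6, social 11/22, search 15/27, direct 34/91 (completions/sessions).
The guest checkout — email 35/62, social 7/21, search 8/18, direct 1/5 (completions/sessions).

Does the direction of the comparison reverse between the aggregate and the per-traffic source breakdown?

Email: the one-page checkout 4/6 = 66.7%, the guest checkout 35/62 = 56.5% → the one-page checkout
Social: the one-page checkout 11/22 = 50.0%, the guest checkout 7/21 = 33.3% → the one-page checkout
Search: the one-page checkout 15/27 = 55.6%, the guest checkout 8/18 = 44.4% → the one-page checkout
Direct: the one-page checkout 34/91 = 37.4%, the guest checkout 1/5 = 20.0% → the one-page checkout
Overall: the one-page checkout 64/146 = 43.8%, the guest checkout 51/106 = 48.1% → the guest checkout
The one-page checkout wins each traffic group but the guest checkout wins overall — the comparison reverses. The one-page checkout's sessions skew toward direct, which has a lower base rate.

Yes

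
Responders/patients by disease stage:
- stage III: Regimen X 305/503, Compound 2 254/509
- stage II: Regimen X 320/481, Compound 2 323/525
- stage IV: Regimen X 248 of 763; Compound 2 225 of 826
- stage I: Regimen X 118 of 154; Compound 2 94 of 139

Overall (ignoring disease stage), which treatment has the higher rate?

Regimen X

Stage III: Regimen X 305/503 = 60.6%, Compound 2 254/509 = 49.9% → Regimen X
Stage II: Regimen X 320/481 = 66.5%, Compound 2 323/525 = 61.5% → Regimen X
Stage IV: Regimen X 248/763 = 32.5%, Compound 2 225/826 = 27.2% → Regimen X
Stage I: Regimen X 118/154 = 76.6%, Compound 2 94/139 = 67.6% → Regimen X
Overall: Regimen X 991/1901 = 52.1%, Compound 2 896/1999 = 44.8% → Regimen X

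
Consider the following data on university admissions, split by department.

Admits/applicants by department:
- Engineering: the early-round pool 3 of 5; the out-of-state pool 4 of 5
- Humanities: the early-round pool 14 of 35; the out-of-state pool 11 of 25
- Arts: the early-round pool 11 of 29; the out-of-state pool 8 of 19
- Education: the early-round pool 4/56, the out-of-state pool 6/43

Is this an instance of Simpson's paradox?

No

Engineering: the early-round pool 3/5 = 60.0%, the out-of-state pool 4/5 = 80.0% → the out-of-state pool
Humanities: the early-round pool 14/35 = 40.0%, the out-of-state pool 11/25 = 44.0% → the out-of-state pool
Arts: the early-round pool 11/29 = 37.9%, the out-of-state pool 8/19 = 42.1% → the out-of-state pool
Education: the early-round pool 4/56 = 7.1%, the out-of-state pool 6/43 = 14.0% → the out-of-state pool
Overall: the early-round pool 32/125 = 25.6%, the out-of-state pool 29/92 = 31.5% → the out-of-state pool
The out-of-state pool wins overall and in every department group — no reversal.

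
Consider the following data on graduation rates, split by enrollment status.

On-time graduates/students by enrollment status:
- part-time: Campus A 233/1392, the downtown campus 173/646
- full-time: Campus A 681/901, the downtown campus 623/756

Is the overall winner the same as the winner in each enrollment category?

Yes

Part-time: Campus A 233/1392 = 16.7%, the downtown campus 173/646 = 26.8% → the downtown campus
Full-time: Campus A 681/901 = 75.6%, the downtown campus 623/756 = 82.4% → the downtown campus
Overall: Campus A 914/2293 = 39.9%, the downtown campus 796/1402 = 56.8% → the downtown campus
The downtown campus wins overall and in every enrollment group — no reversal.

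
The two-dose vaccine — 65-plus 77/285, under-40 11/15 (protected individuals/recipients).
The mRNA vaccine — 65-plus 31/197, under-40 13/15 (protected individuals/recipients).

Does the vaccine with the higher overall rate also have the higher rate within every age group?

No

65-plus: the two-dose vaccine 77/285 = 27.0%, the mRNA vaccine 31/197 = 15.7% → the two-dose vaccine
Under-40: the two-dose vaccine 11/15 = 73.3%, the mRNA vaccine 13/15 = 86.7% → the mRNA vaccine
Overall: the two-dose vaccine 88/300 = 29.3%, the mRNA vaccine 44/212 = 20.8% → the two-dose vaccine
Neither sweeps: the two-dose vaccine wins 1 of 2 groups, the mRNA vaccine wins 1. The two-dose vaccine wins overall but not every group — no Simpson reversal.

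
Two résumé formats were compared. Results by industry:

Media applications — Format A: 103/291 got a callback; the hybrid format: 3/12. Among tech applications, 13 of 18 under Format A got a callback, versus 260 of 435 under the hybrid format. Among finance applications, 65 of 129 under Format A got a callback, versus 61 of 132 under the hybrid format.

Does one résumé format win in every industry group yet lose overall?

Yes

Media: Format A 103/291 = 35.4%, the hybrid format 3/12 = 25.0% → Format A
Tech: Format A 13/18 = 72.2%, the hybrid format 260/435 = 59.8% → Format A
Finance: Format A 65/129 = 50.4%, the hybrid format 61/132 = 46.2% → Format A
Overall: Format A 181/438 = 41.3%, the hybrid format 324/579 = 56.0% → the hybrid format
Format A wins each industry group but the hybrid format wins overall — the comparison reverses. Format A's applications skew toward media, which has a lower base rate.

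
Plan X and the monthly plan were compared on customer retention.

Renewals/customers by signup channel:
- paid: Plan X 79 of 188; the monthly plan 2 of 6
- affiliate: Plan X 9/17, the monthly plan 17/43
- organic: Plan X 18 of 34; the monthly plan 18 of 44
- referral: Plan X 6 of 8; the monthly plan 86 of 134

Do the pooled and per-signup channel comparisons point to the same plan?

Paid: Plan X 79/188 = 42.0%, the monthly plan 2/6 = 33.3% → Plan X
Affiliate: Plan X 9/17 = 52.9%, the monthly plan 17/43 = 39.5% → Plan X
Organic: Plan X 18/34 = 52.9%, the monthly plan 18/44 = 40.9% → Plan X
Referral: Plan X 6/8 = 75.0%, the monthly plan 86/134 = 64.2% → Plan X
Overall: Plan X 112/247 = 45.3%, the monthly plan 123/227 = 54.2% → the monthly plan
Plan X wins each signup group but the monthly plan wins overall — the comparison reverses. Plan X's customers skew toward paid, which has a lower base rate.

No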